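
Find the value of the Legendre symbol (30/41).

-1

Euler's criterion: (30/41) ≡ 30^20 (mod 41).
30^2 ≡ 39 (mod 41)
30^4 ≡ 4 (mod 41)
30^8 ≡ 16 (mod 41)
30^16 ≡ 10 (mod 41)
30^20 = 30^(16+4) ≡ 40 (mod 41).
Result is 40 ≡ −1, so (30/41) = −1.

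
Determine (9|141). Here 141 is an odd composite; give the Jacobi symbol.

0

Reciprocity: 9 ≡ 1 and 141 ≡ 1 (mod 4), so (9/141) = +(141/9).
Reduce top mod 9: now compute (6/9).
Pull out 2: since 9 ≡ 1 (mod 8), (2/9) = +1.
Reciprocity: 3 ≡ 3 and 9 ≡ 1 (mod 4), so (3/9) = +(9/3).
Reduce top mod 3: now compute (0/3).
Top reduces to 0: gcd > 1, so the symbol is 0.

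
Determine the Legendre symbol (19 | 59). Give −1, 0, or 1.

Reciprocity: 19 ≡ 3 and 59 ≡ 3 (mod 4), so (19/59) = −(59/19).
Reduce top mod 19: now compute (2/19).
Pull out 2: since 19 ≡ 3 (mod 8), (2/19) = -1.
Reached (1/19) = 1. Collecting the sign flips along the way, the symbol is +1.

1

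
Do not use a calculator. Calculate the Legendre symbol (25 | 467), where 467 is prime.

Euler's criterion: (25/467) ≡ 25^233 (mod 467).
25^2 ≡ 158 (mod 467)
25^4 ≡ 213 (mod 467)
25^8 ≡ 70 (mod 467)
25^16 ≡ 230 (mod 467)
25^32 ≡ 129 (mod 467)
25^64 ≡ 296 (mod 467)
25^128 ≡ 287 (mod 467)
25^233 = 25^(128+64+32+8+1) ≡ 1 (mod 467).
Result is 1, so (25/467) = 1.

1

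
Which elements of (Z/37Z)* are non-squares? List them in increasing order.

2,5,6,8,13,14,15,17,18,19,20,22,23,24,29,31,32,35

Square k = 1,…,18 (k and 37−k give the same square):
1²=1, 2²=4, 3²=9, 4²=16, 5²=25, 6²=36, 7²≡12, 8²≡27, 9²≡7, 10²≡26, 11²≡10, 12²≡33, 13²≡21, 14²≡11, 15²≡3, 16²≡34, 17²≡30, 18²≡28 (mod 37).
The residues are {1, 3, 4, 7, 9, 10, 11, 12, 16, 21, 25, 26, 27, 28, 30, 33, 34, 36}; the non-residues are the remaining 18 nonzero classes.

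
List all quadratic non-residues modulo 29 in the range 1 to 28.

2, 3, 8, 10, 11, 12, 14, 15, 17, 18, 19, 21, 26, 27

Square k = 1,…,14 (k and 29−k give the same square):
1²=1, 2²=4, 3²=9, 4²=16, 5²=25, 6²≡7, 7²≡20, 8²≡6, 9²≡23, 10²≡13, 11²≡5, 12²≡28, 13²≡24, 14²≡22 (mod 29).
The residues are {1, 4, 5, 6, 7, 9, 13, 16, 20, 22, 23, 24, 25, 28}; the non-residues are the remaining 14 nonzero classes.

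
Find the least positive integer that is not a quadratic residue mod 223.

(2/223) = +1, so 2 is a residue.
(3/223) = −1, so 3 is the smallest positive non-residue mod 223.

3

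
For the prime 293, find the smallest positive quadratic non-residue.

2

(2/293) = −1, so 2 is the smallest positive non-residue mod 293.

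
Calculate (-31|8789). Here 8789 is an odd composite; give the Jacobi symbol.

1

First reduce: -31 ≡ 8758 (mod 8789).
Pull out 2: since 8789 ≡ 5 (mod 8), (2/8789) = -1.
Reciprocity: 4379 ≡ 3 and 8789 ≡ 1 (mod 4), so (4379/8789) = +(8789/4379).
Reduce top mod 4379: now compute (31/4379).
Reciprocity: 31 ≡ 3 and 4379 ≡ 3 (mod 4), so (31/4379) = −(4379/31).
Reduce top mod 31: now compute (8/31).
Pull out 2^3: since 31 ≡ 7 (mod 8), (2/31) = +1, so (2/31)^3 = +1.
Reached (1/31) = 1. Collecting the sign flips along the way, the symbol is +1.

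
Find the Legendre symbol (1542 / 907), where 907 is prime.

Euler's criterion: (1542/907) ≡ 635^453 (mod 907).
635^2 ≡ 517 (mod 907)
635^4 ≡ 631 (mod 907)
635^8 ≡ 895 (mod 907)
635^16 ≡ 144 (mod 907)
635^32 ≡ 782 (mod 907)
635^64 ≡ 206 (mod 907)
635^128 ≡ 714 (mod 907)
635^256 ≡ 62 (mod 907)
635^453 = 635^(256+128+64+4+1) ≡ 1 (mod 907).
Result is 1, so (1542/907) = 1.

1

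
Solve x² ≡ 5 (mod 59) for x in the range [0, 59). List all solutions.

Since 59 ≡ 3 (mod 4), a square root of 5 is 5^((59+1)/4) = 5^15 mod 59.
Repeated squaring: 5^2≡25, 5^4≡35, 5^8≡45 (mod 59).
5^15 = 5^(8+4+2+1) ≡ 51 (mod 59).
Check: 51² = 2601 ≡ 5 (mod 59). The two roots are 8 and 51.

8, 51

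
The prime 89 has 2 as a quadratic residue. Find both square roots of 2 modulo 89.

25, 64

89 ≡ 1 (mod 4), so we find a root by search.
Trying successive values, 25² = 625 ≡ 2 (mod 89). The other root is 89 − 25 = 64.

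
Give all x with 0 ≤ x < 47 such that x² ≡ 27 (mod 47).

Since 47 ≡ 3 (mod 4), a square root of 27 is 27^((47+1)/4) = 27^12 mod 47.
Repeated squaring: 27^2≡24, 27^4≡12, 27^8≡3 (mod 47).
27^12 = 27^(8+4) ≡ 36 (mod 47).
Check: 36² = 1296 ≡ 27 (mod 47). The two roots are 11 and 36.

11, 36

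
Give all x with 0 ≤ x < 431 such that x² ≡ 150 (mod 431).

Since 431 ≡ 3 (mod 4), a square root of 150 is 150^((431+1)/4) = 150^108 mod 431.
Repeated squaring: 150^2≡88, 150^4≡417, 150^8≡196, 150^16≡57, 150^32≡232, 150^64≡380 (mod 431).
150^108 = 150^(64+32+8+4) ≡ 209 (mod 431).
Check: 209² = 43681 ≡ 150 (mod 431). The two roots are 209 and 222.

209, 222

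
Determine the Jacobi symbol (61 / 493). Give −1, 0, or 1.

Reciprocity: 61 ≡ 1 and 493 ≡ 1 (mod 4), so (61/493) = +(493/61).
Reduce top mod 61: now compute (5/61).
Reciprocity: 5 ≡ 1 and 61 ≡ 1 (mod 4), so (5/61) = +(61/5).
Reduce top mod 5: now compute (1/5).
Reached (1/5) = 1. Collecting the sign flips along the way, the symbol is +1.

1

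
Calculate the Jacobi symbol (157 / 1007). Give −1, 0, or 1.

Reciprocity: 157 ≡ 1 and 1007 ≡ 3 (mod 4), so (157/1007) = +(1007/157).
Reduce top mod 157: now compute (65/157).
Reciprocity: 65 ≡ 1 and 157 ≡ 1 (mod 4), so (65/157) = +(157/65).
Reduce top mod 65: now compute (27/65).
Reciprocity: 27 ≡ 3 and 65 ≡ 1 (mod 4), so (27/65) = +(65/27).
Reduce top mod 27: now compute (11/27).
Reciprocity: 11 ≡ 3 and 27 ≡ 3 (mod 4), so (11/27) = −(27/11).
Reduce top mod 11: now compute (5/11).
Reciprocity: 5 ≡ 1 and 11 ≡ 3 (mod 4), so (5/11) = +(11/5).
Reduce top mod 5: now compute (1/5).
Reached (1/5) = 1. Collecting the sign flips along the way, the symbol is -1.

-1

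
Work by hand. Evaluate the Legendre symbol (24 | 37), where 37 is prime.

-1

Euler's criterion: (24/37) ≡ 24^18 (mod 37).
24^2 ≡ 21 (mod 37)
24^4 ≡ 34 (mod 37)
24^8 ≡ 9 (mod 37)
24^16 ≡ 7 (mod 37)
24^18 = 24^(16+2) ≡ 36 (mod 37).
Result is 36 ≡ −1, so (24/37) = −1.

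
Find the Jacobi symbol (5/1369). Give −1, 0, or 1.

1

Reciprocity: 5 ≡ 1 and 1369 ≡ 1 (mod 4), so (5/1369) = +(1369/5).
Reduce top mod 5: now compute (4/5).
Pull out 2^2: since 5 ≡ 5 (mod 8), (2/5) = -1, so (2/5)^2 = +1.
Reached (1/5) = 1. Collecting the sign flips along the way, the symbol is +1.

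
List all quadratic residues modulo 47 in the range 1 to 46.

1, 2, 3, 4, 6, 7, 8, 9, 12, 14, 16, 17, 18, 21, 24, 25, 27, 28, 32, 34, 36, 37, 42

Square k = 1,…,23 (k and 47−k give the same square):
1²=1, 2²=4, 3²=9, 4²=16, 5²=25, 6²=36, 7²≡2, 8²≡17, 9²≡34, 10²≡6, 11²≡27, 12²≡3, 13²≡28, 14²≡8, 15²≡37, 16²≡21, 17²≡7, 18²≡42, 19²≡32, 20²≡24, 21²≡18, 22²≡14, 23²≡12 (mod 47).
So the quadratic residues mod 47 are {1, 2, 3, 4, 6, 7, 8, 9, 12, 14, 16, 17, 18, 21, 24, 25, 27, 28, 32, 34, 36, 37, 42}.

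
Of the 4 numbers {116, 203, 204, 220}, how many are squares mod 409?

2

(116/409) = -1 → non-residue.
(203/409) = +1 → QR.
(204/409) = +1 → QR.
(220/409) = -1 → non-residue.
Total quadratic residues among the 4: 2.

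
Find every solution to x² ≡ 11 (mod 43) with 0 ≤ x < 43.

21, 22

Since 43 ≡ 3 (mod 4), a square root of 11 is 11^((43+1)/4) = 11^11 mod 43.
Repeated squaring: 11^2≡35, 11^4≡21, 11^8≡11 (mod 43).
11^11 = 11^(8+2+1) ≡ 21 (mod 43).
Check: 21² = 441 ≡ 11 (mod 43). The two roots are 21 and 22.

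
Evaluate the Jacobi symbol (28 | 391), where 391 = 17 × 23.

Pull out 2^2: since 391 ≡ 7 (mod 8), (2/391) = +1, so (2/391)^2 = +1.
Reciprocity: 7 ≡ 3 and 391 ≡ 3 (mod 4), so (7/391) = −(391/7).
Reduce top mod 7: now compute (6/7).
Pull out 2: since 7 ≡ 7 (mod 8), (2/7) = +1.
Reciprocity: 3 ≡ 3 and 7 ≡ 3 (mod 4), so (3/7) = −(7/3).
Reduce top mod 3: now compute (1/3).
Reached (1/3) = 1. Collecting the sign flips along the way, the symbol is +1.

1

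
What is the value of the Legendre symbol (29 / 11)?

-1

First reduce: 29 ≡ 7 (mod 11).
Reciprocity: 7 ≡ 3 and 11 ≡ 3 (mod 4), so (7/11) = −(11/7).
Reduce top mod 7: now compute (4/7).
Pull out 2^2: since 7 ≡ 7 (mod 8), (2/7) = +1, so (2/7)^2 = +1.
Reached (1/7) = 1. Collecting the sign flips along the way, the symbol is -1.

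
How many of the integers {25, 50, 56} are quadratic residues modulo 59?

(25/59) = +1 → QR.
(50/59) = -1 → non-residue.
(56/59) = -1 → non-residue.
Total quadratic residues among the 3: 1.

1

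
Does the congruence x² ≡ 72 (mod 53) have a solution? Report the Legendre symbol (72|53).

-1

Euler's criterion: (72/53) ≡ 19^26 (mod 53).
19^2 ≡ 43 (mod 53)
19^4 ≡ 47 (mod 53)
19^8 ≡ 36 (mod 53)
19^16 ≡ 24 (mod 53)
19^26 = 19^(16+8+2) ≡ 52 (mod 53).
Result is 52 ≡ −1, so (72/53) = −1.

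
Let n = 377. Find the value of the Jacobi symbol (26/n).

0

Pull out 2: since 377 ≡ 1 (mod 8), (2/377) = +1.
Reciprocity: 13 ≡ 1 and 377 ≡ 1 (mod 4), so (13/377) = +(377/13).
Reduce top mod 13: now compute (0/13).
Top reduces to 0: gcd > 1, so the symbol is 0.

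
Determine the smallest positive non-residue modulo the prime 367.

(2/367) = +1, so 2 is a residue.
(3/367) = −1, so 3 is the smallest positive non-residue mod 367.

3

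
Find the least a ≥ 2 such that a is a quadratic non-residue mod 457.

(2/457) = +1, so 2 is a residue.
(3/457) = +1, so 3 is a residue.
(4/457) = +1, so 4 is a residue.
(5/457) = −1, so 5 is the smallest positive non-residue mod 457.

5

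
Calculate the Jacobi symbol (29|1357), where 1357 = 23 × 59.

Reciprocity: 29 ≡ 1 and 1357 ≡ 1 (mod 4), so (29/1357) = +(1357/29).
Reduce top mod 29: now compute (23/29).
Reciprocity: 23 ≡ 3 and 29 ≡ 1 (mod 4), so (23/29) = +(29/23).
Reduce top mod 23: now compute (6/23).
Pull out 2: since 23 ≡ 7 (mod 8), (2/23) = +1.
Reciprocity: 3 ≡ 3 and 23 ≡ 3 (mod 4), so (3/23) = −(23/3).
Reduce top mod 3: now compute (2/3).
Pull out 2: since 3 ≡ 3 (mod 8), (2/3) = -1.
Reached (1/3) = 1. Collecting the sign flips along the way, the symbol is +1.

1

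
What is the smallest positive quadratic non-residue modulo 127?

(2/127) = +1, so 2 is a residue.
(3/127) = −1, so 3 is the smallest positive non-residue mod 127.

3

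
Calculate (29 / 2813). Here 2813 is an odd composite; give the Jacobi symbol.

Reciprocity: 29 ≡ 1 and 2813 ≡ 1 (mod 4), so (29/2813) = +(2813/29).
Reduce top mod 29: now compute (0/29).
Top reduces to 0: gcd > 1, so the symbol is 0.

0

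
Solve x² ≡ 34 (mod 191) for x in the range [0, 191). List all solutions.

15, 176

Since 191 ≡ 3 (mod 4), a square root of 34 is 34^((191+1)/4) = 34^48 mod 191.
Repeated squaring: 34^2≡10, 34^4≡100, 34^8≡68, 34^16≡40, 34^32≡72 (mod 191).
34^48 = 34^(32+16) ≡ 15 (mod 191).
Check: 15² = 225 ≡ 34 (mod 191). The two roots are 15 and 176.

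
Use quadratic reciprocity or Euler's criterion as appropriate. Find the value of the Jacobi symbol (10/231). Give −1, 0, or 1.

1

Pull out 2: since 231 ≡ 7 (mod 8), (2/231) = +1.
Reciprocity: 5 ≡ 1 and 231 ≡ 3 (mod 4), so (5/231) = +(231/5).
Reduce top mod 5: now compute (1/5).
Reached (1/5) = 1. Collecting the sign flips along the way, the symbol is +1.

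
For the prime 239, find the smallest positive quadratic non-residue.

(2/239) = +1, so 2 is a residue.
(3/239) = +1, so 3 is a residue.
(4/239) = +1, so 4 is a residue.
(5/239) = +1, so 5 is a residue.
(6/239) = +1, so 6 is a residue.
(7/239) = −1, so 7 is the smallest positive non-residue mod 239.

7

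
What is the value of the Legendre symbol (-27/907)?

First reduce: -27 ≡ 880 (mod 907).
Pull out 2^4: since 907 ≡ 3 (mod 8), (2/907) = -1, so (2/907)^4 = +1.
Reciprocity: 55 ≡ 3 and 907 ≡ 3 (mod 4), so (55/907) = −(907/55).
Reduce top mod 55: now compute (27/55).
Reciprocity: 27 ≡ 3 and 55 ≡ 3 (mod 4), so (27/55) = −(55/27).
Reduce top mod 27: now compute (1/27).
Reached (1/27) = 1. Collecting the sign flips along the way, the symbol is +1.

1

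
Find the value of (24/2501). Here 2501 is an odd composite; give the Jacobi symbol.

Pull out 2^3: since 2501 ≡ 5 (mod 8), (2/2501) = -1, so (2/2501)^3 = -1.
Reciprocity: 3 ≡ 3 and 2501 ≡ 1 (mod 4), so (3/2501) = +(2501/3).
Reduce top mod 3: now compute (2/3).
Pull out 2: since 3 ≡ 3 (mod 8), (2/3) = -1.
Reached (1/3) = 1. Collecting the sign flips along the way, the symbol is +1.

1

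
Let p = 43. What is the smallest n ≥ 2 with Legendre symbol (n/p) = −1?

(2/43) = −1, so 2 is the smallest positive non-residue mod 43.

2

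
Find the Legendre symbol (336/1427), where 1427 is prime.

1

Pull out 2^4: since 1427 ≡ 3 (mod 8), (2/1427) = -1, so (2/1427)^4 = +1.
Reciprocity: 21 ≡ 1 and 1427 ≡ 3 (mod 4), so (21/1427) = +(1427/21).
Reduce top mod 21: now compute (20/21).
Pull out 2^2: since 21 ≡ 5 (mod 8), (2/21) = -1, so (2/21)^2 = +1.
Reciprocity: 5 ≡ 1 and 21 ≡ 1 (mod 4), so (5/21) = +(21/5).
Reduce top mod 5: now compute (1/5).
Reached (1/5) = 1. Collecting the sign flips along the way, the symbol is +1.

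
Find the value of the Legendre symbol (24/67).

Pull out 2^3: since 67 ≡ 3 (mod 8), (2/67) = -1, so (2/67)^3 = -1.
Reciprocity: 3 ≡ 3 and 67 ≡ 3 (mod 4), so (3/67) = −(67/3).
Reduce top mod 3: now compute (1/3).
Reached (1/3) = 1. Collecting the sign flips along the way, the symbol is +1.

1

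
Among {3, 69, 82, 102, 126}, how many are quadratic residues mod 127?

(3/127) = -1 → non-residue.
(69/127) = +1 → QR.
(82/127) = +1 → QR.
(102/127) = -1 → non-residue.
(126/127) = -1 → non-residue.
Total quadratic residues among the 5: 2.

2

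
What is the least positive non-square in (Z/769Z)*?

7

(2/769) = +1, so 2 is a residue.
(3/769) = +1, so 3 is a residue.
(4/769) = +1, so 4 is a residue.
(5/769) = +1, so 5 is a residue.
(6/769) = +1, so 6 is a residue.
(7/769) = −1, so 7 is the smallest positive non-residue mod 769.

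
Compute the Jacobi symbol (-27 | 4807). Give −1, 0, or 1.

First reduce: -27 ≡ 4780 (mod 4807).
Pull out 2^2: since 4807 ≡ 7 (mod 8), (2/4807) = +1, so (2/4807)^2 = +1.
Reciprocity: 1195 ≡ 3 and 4807 ≡ 3 (mod 4), so (1195/4807) = −(4807/1195).
Reduce top mod 1195: now compute (27/1195).
Reciprocity: 27 ≡ 3 and 1195 ≡ 3 (mod 4), so (27/1195) = −(1195/27).
Reduce top mod 27: now compute (7/27).
Reciprocity: 7 ≡ 3 and 27 ≡ 3 (mod 4), so (7/27) = −(27/7).
Reduce top mod 7: now compute (6/7).
Pull out 2: since 7 ≡ 7 (mod 8), (2/7) = +1.
Reciprocity: 3 ≡ 3 and 7 ≡ 3 (mod 4), so (3/7) = −(7/3).
Reduce top mod 3: now compute (1/3).
Reached (1/3) = 1. Collecting the sign flips along the way, the symbol is +1.

1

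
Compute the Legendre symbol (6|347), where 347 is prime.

-1

Euler's criterion: (6/347) ≡ 6^173 (mod 347).
6^2 ≡ 36 (mod 347)
6^4 ≡ 255 (mod 347)
6^8 ≡ 136 (mod 347)
6^16 ≡ 105 (mod 347)
6^32 ≡ 268 (mod 347)
6^64 ≡ 342 (mod 347)
6^128 ≡ 25 (mod 347)
6^173 = 6^(128+32+8+4+1) ≡ 346 (mod 347).
Result is 346 ≡ −1, so (6/347) = −1.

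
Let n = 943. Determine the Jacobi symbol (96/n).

-1

Pull out 2^5: since 943 ≡ 7 (mod 8), (2/943) = +1, so (2/943)^5 = +1.
Reciprocity: 3 ≡ 3 and 943 ≡ 3 (mod 4), so (3/943) = −(943/3).
Reduce top mod 3: now compute (1/3).
Reached (1/3) = 1. Collecting the sign flips along the way, the symbol is -1.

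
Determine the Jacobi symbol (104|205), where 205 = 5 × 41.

-1

Pull out 2^3: since 205 ≡ 5 (mod 8), (2/205) = -1, so (2/205)^3 = -1.
Reciprocity: 13 ≡ 1 and 205 ≡ 1 (mod 4), so (13/205) = +(205/13).
Reduce top mod 13: now compute (10/13).
Pull out 2: since 13 ≡ 5 (mod 8), (2/13) = -1.
Reciprocity: 5 ≡ 1 and 13 ≡ 1 (mod 4), so (5/13) = +(13/5).
Reduce top mod 5: now compute (3/5).
Reciprocity: 3 ≡ 3 and 5 ≡ 1 (mod 4), so (3/5) = +(5/3).
Reduce top mod 3: now compute (2/3).
Pull out 2: since 3 ≡ 3 (mod 8), (2/3) = -1.
Reached (1/3) = 1. Collecting the sign flips along the way, the symbol is -1.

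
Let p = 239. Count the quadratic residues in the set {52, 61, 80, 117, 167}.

(52/239) = -1 → non-residue.
(61/239) = +1 → QR.
(80/239) = +1 → QR.
(117/239) = -1 → non-residue.
(167/239) = -1 → non-residue.
Total quadratic residues among the 5: 2.

2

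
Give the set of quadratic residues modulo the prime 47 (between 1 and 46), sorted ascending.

Square k = 1,…,23 (k and 47−k give the same square):
1²=1, 2²=4, 3²=9, 4²=16, 5²=25, 6²=36, 7²≡2, 8²≡17, 9²≡34, 10²≡6, 11²≡27, 12²≡3, 13²≡28, 14²≡8, 15²≡37, 16²≡21, 17²≡7, 18²≡42, 19²≡32, 20²≡24, 21²≡18, 22²≡14, 23²≡12 (mod 47).
So the quadratic residues mod 47 are {1, 2, 3, 4, 6, 7, 8, 9, 12, 14, 16, 17, 18, 21, 24, 25, 27, 28, 32, 34, 36, 37, 42}.

1, 2, 3, 4, 6, 7, 8, 9, 12, 14, 16, 17, 18, 21, 24, 25, 27, 28, 32, 34, 36, 37, 42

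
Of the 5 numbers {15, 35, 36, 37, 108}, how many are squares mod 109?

(15/109) = +1 → QR.
(35/109) = +1 → QR.
(36/109) = +1 → QR.
(37/109) = -1 → non-residue.
(108/109) = +1 → QR.
Total quadratic residues among the 5: 4.

4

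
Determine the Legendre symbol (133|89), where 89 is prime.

1

First reduce: 133 ≡ 44 (mod 89).
Pull out 2^2: since 89 ≡ 1 (mod 8), (2/89) = +1, so (2/89)^2 = +1.
Reciprocity: 11 ≡ 3 and 89 ≡ 1 (mod 4), so (11/89) = +(89/11).
Reduce top mod 11: now compute (1/11).
Reached (1/11) = 1. Collecting the sign flips along the way, the symbol is +1.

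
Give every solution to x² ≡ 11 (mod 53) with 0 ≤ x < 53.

53 ≡ 1 (mod 4), so we find a root by search.
Trying successive values, 8² = 64 ≡ 11 (mod 53). The other root is 53 − 8 = 45.

8, 45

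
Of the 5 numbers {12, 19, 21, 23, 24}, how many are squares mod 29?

2

(12/29) = -1 → non-residue.
(19/29) = -1 → non-residue.
(21/29) = -1 → non-residue.
(23/29) = +1 → QR.
(24/29) = +1 → QR.
Total quadratic residues among the 5: 2.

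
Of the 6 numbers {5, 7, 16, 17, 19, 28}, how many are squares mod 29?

(5/29) = +1 → QR.
(7/29) = +1 → QR.
(16/29) = +1 → QR.
(17/29) = -1 → non-residue.
(19/29) = -1 → non-residue.
(28/29) = +1 → QR.
Total quadratic residues among the 6: 4.

4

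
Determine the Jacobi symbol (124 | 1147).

0

Pull out 2^2: since 1147 ≡ 3 (mod 8), (2/1147) = -1, so (2/1147)^2 = +1.
Reciprocity: 31 ≡ 3 and 1147 ≡ 3 (mod 4), so (31/1147) = −(1147/31).
Reduce top mod 31: now compute (0/31).
Top reduces to 0: gcd > 1, so the symbol is 0.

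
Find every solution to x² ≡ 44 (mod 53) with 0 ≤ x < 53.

16, 37

53 ≡ 1 (mod 4), so we find a root by search.
Trying successive values, 16² = 256 ≡ 44 (mod 53). The other root is 53 − 16 = 37.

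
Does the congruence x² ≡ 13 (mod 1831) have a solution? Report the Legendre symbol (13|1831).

Reciprocity: 13 ≡ 1 and 1831 ≡ 3 (mod 4), so (13/1831) = +(1831/13).
Reduce top mod 13: now compute (11/13).
Reciprocity: 11 ≡ 3 and 13 ≡ 1 (mod 4), so (11/13) = +(13/11).
Reduce top mod 11: now compute (2/11).
Pull out 2: since 11 ≡ 3 (mod 8), (2/11) = -1.
Reached (1/11) = 1. Collecting the sign flips along the way, the symbol is -1.

-1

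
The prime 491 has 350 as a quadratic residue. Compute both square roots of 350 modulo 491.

Since 491 ≡ 3 (mod 4), a square root of 350 is 350^((491+1)/4) = 350^123 mod 491.
Repeated squaring: 350^2≡241, 350^4≡143, 350^8≡318, 350^16≡469, 350^32≡484, 350^64≡49 (mod 491).
350^123 = 350^(64+32+16+8+2+1) ≡ 462 (mod 491).
Check: 462² = 213444 ≡ 350 (mod 491). The two roots are 29 and 462.

29, 462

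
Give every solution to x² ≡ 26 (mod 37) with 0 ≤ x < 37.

37 ≡ 1 (mod 4), so we find a root by search.
Trying successive values, 10² = 100 ≡ 26 (mod 37). The other root is 37 − 10 = 27.

10, 27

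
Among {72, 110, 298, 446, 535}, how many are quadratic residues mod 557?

(72/557) = -1 → non-residue.
(110/557) = -1 → non-residue.
(298/557) = -1 → non-residue.
(446/557) = +1 → QR.
(535/557) = +1 → QR.
Total quadratic residues among the 5: 2.

2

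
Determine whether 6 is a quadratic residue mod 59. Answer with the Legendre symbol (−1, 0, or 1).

Euler's criterion: (6/59) ≡ 6^29 (mod 59).
6^2 ≡ 36 (mod 59)
6^4 ≡ 57 (mod 59)
6^8 ≡ 4 (mod 59)
6^16 ≡ 16 (mod 59)
6^29 = 6^(16+8+4+1) ≡ 58 (mod 59).
Result is 58 ≡ −1, so (6/59) = −1.

-1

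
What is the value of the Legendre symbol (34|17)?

0

First reduce: 34 ≡ 0 (mod 17).
Top reduces to 0: gcd > 1, so the symbol is 0.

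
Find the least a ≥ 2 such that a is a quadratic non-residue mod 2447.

5

(2/2447) = +1, so 2 is a residue.
(3/2447) = +1, so 3 is a residue.
(4/2447) = +1, so 4 is a residue.
(5/2447) = −1, so 5 is the smallest positive non-residue mod 2447.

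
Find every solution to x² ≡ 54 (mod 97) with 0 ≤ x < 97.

32, 65

97 ≡ 1 (mod 4), so we find a root by search.
Trying successive values, 32² = 1024 ≡ 54 (mod 97). The other root is 97 − 32 = 65.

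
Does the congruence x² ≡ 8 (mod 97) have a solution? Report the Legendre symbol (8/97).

Euler's criterion: (8/97) ≡ 8^48 (mod 97).
8^2 ≡ 64 (mod 97)
8^4 ≡ 22 (mod 97)
8^8 ≡ 96 (mod 97)
8^16 ≡ 1 (mod 97)
8^32 ≡ 1 (mod 97)
8^48 = 8^(32+16) ≡ 1 (mod 97).
Result is 1, so (8/97) = 1.

1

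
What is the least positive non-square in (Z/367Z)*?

3

(2/367) = +1, so 2 is a residue.
(3/367) = −1, so 3 is the smallest positive non-residue mod 367.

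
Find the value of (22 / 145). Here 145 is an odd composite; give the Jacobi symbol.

Pull out 2: since 145 ≡ 1 (mod 8), (2/145) = +1.
Reciprocity: 11 ≡ 3 and 145 ≡ 1 (mod 4), so (11/145) = +(145/11).
Reduce top mod 11: now compute (2/11).
Pull out 2: since 11 ≡ 3 (mod 8), (2/11) = -1.
Reached (1/11) = 1. Collecting the sign flips along the way, the symbol is -1.

-1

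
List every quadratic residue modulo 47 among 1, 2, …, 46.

1, 2, 3, 4, 6, 7, 8, 9, 12, 14, 16, 17, 18, 21, 24, 25, 27, 28, 32, 34, 36, 37, 42

Square k = 1,…,23 (k and 47−k give the same square):
1²=1, 2²=4, 3²=9, 4²=16, 5²=25, 6²=36, 7²≡2, 8²≡17, 9²≡34, 10²≡6, 11²≡27, 12²≡3, 13²≡28, 14²≡8, 15²≡37, 16²≡21, 17²≡7, 18²≡42, 19²≡32, 20²≡24, 21²≡18, 22²≡14, 23²≡12 (mod 47).
So the quadratic residues mod 47 are {1, 2, 3, 4, 6, 7, 8, 9, 12, 14, 16, 17, 18, 21, 24, 25, 27, 28, 32, 34, 36, 37, 42}.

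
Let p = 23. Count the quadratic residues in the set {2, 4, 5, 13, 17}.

(2/23) = +1 → QR.
(4/23) = +1 → QR.
(5/23) = -1 → non-residue.
(13/23) = +1 → QR.
(17/23) = -1 → non-residue.
Total quadratic residues among the 5: 3.

3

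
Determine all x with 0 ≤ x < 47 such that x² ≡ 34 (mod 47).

9, 38

Since 47 ≡ 3 (mod 4), a square root of 34 is 34^((47+1)/4) = 34^12 mod 47.
Repeated squaring: 34^2≡28, 34^4≡32, 34^8≡37 (mod 47).
34^12 = 34^(8+4) ≡ 9 (mod 47).
Check: 9² = 81 ≡ 34 (mod 47). The two roots are 9 and 38.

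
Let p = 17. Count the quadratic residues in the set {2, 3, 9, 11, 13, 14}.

3

(2/17) = +1 → QR.
(3/17) = -1 → non-residue.
(9/17) = +1 → QR.
(11/17) = -1 → non-residue.
(13/17) = +1 → QR.
(14/17) = -1 → non-residue.
Total quadratic residues among the 6: 3.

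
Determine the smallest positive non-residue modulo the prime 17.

(2/17) = +1, so 2 is a residue.
(3/17) = −1, so 3 is the smallest positive non-residue mod 17.

3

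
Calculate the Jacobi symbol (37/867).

Reciprocity: 37 ≡ 1 and 867 ≡ 3 (mod 4), so (37/867) = +(867/37).
Reduce top mod 37: now compute (16/37).
Pull out 2^4: since 37 ≡ 5 (mod 8), (2/37) = -1, so (2/37)^4 = +1.
Reached (1/37) = 1. Collecting the sign flips along the way, the symbol is +1.

1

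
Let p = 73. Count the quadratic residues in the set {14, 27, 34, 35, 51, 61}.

(14/73) = -1 → non-residue.
(27/73) = +1 → QR.
(34/73) = -1 → non-residue.
(35/73) = +1 → QR.
(51/73) = -1 → non-residue.
(61/73) = +1 → QR.
Total quadratic residues among the 6: 3.

3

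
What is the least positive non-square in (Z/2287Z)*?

(2/2287) = +1, so 2 is a residue.
(3/2287) = −1, so 3 is the smallest positive non-residue mod 2287.

3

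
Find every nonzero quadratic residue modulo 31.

1, 2, 4, 5, 7, 8, 9, 10, 14, 16, 18, 19, 20, 25, 28

Square k = 1,…,15 (k and 31−k give the same square):
1²=1, 2²=4, 3²=9, 4²=16, 5²=25, 6²≡5, 7²≡18, 8²≡2, 9²≡19, 10²≡7, 11²≡28, 12²≡20, 13²≡14, 14²≡10, 15²≡8 (mod 31).
So the quadratic residues mod 31 are {1, 2, 4, 5, 7, 8, 9, 10, 14, 16, 18, 19, 20, 25, 28}.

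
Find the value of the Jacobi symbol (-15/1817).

1

First reduce: -15 ≡ 1802 (mod 1817).
Pull out 2: since 1817 ≡ 1 (mod 8), (2/1817) = +1.
Reciprocity: 901 ≡ 1 and 1817 ≡ 1 (mod 4), so (901/1817) = +(1817/901).
Reduce top mod 901: now compute (15/901).
Reciprocity: 15 ≡ 3 and 901 ≡ 1 (mod 4), so (15/901) = +(901/15).
Reduce top mod 15: now compute (1/15).
Reached (1/15) = 1. Collecting the sign flips along the way, the symbol is +1.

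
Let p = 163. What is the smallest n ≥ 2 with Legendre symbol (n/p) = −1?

2

(2/163) = −1, so 2 is the smallest positive non-residue mod 163.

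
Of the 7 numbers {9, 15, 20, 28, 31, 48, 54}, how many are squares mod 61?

4

(9/61) = +1 → QR.
(15/61) = +1 → QR.
(20/61) = +1 → QR.
(28/61) = -1 → non-residue.
(31/61) = -1 → non-residue.
(48/61) = +1 → QR.
(54/61) = -1 → non-residue.
Total quadratic residues among the 7: 4.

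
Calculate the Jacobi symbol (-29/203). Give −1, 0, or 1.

0

First reduce: -29 ≡ 174 (mod 203).
Pull out 2: since 203 ≡ 3 (mod 8), (2/203) = -1.
Reciprocity: 87 ≡ 3 and 203 ≡ 3 (mod 4), so (87/203) = −(203/87).
Reduce top mod 87: now compute (29/87).
Reciprocity: 29 ≡ 1 and 87 ≡ 3 (mod 4), so (29/87) = +(87/29).
Reduce top mod 29: now compute (0/29).
Top reduces to 0: gcd > 1, so the symbol is 0.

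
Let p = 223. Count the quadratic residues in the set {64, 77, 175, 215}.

2

(64/223) = +1 → QR.
(77/223) = -1 → non-residue.
(175/223) = +1 → QR.
(215/223) = -1 → non-residue.
Total quadratic residues among the 4: 2.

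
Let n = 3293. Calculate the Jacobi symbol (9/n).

1

Reciprocity: 9 ≡ 1 and 3293 ≡ 1 (mod 4), so (9/3293) = +(3293/9).
Reduce top mod 9: now compute (8/9).
Pull out 2^3: since 9 ≡ 1 (mod 8), (2/9) = +1, so (2/9)^3 = +1.
Reached (1/9) = 1. Collecting the sign flips along the way, the symbol is +1.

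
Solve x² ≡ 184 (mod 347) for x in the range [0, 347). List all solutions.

35, 312

Since 347 ≡ 3 (mod 4), a square root of 184 is 184^((347+1)/4) = 184^87 mod 347.
Repeated squaring: 184^2≡197, 184^4≡292, 184^8≡249, 184^16≡235, 184^32≡52, 184^64≡275 (mod 347).
184^87 = 184^(64+16+4+2+1) ≡ 35 (mod 347).
Check: 35² = 1225 ≡ 184 (mod 347). The two roots are 35 and 312.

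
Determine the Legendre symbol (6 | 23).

1

Pull out 2: since 23 ≡ 7 (mod 8), (2/23) = +1.
Reciprocity: 3 ≡ 3 and 23 ≡ 3 (mod 4), so (3/23) = −(23/3).
Reduce top mod 3: now compute (2/3).
Pull out 2: since 3 ≡ 3 (mod 8), (2/3) = -1.
Reached (1/3) = 1. Collecting the sign flips along the way, the symbol is +1.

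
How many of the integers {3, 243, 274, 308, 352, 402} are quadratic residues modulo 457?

3

(3/457) = +1 → QR.
(243/457) = +1 → QR.
(274/457) = -1 → non-residue.
(308/457) = -1 → non-residue.
(352/457) = -1 → non-residue.
(402/457) = +1 → QR.
Total quadratic residues among the 6: 3.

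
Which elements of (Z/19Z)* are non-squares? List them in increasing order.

2,3,8,10,12,13,14,15,18

Square k = 1,…,9 (k and 19−k give the same square):
1²=1, 2²=4, 3²=9, 4²=16, 5²≡6, 6²≡17, 7²≡11, 8²≡7, 9²≡5 (mod 19).
The residues are {1, 4, 5, 6, 7, 9, 11, 16, 17}; the non-residues are the remaining 9 nonzero classes.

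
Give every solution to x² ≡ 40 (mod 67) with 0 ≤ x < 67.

24, 43

Since 67 ≡ 3 (mod 4), a square root of 40 is 40^((67+1)/4) = 40^17 mod 67.
Repeated squaring: 40^2≡59, 40^4≡64, 40^8≡9, 40^16≡14 (mod 67).
40^17 = 40^(16+1) ≡ 24 (mod 67).
Check: 24² = 576 ≡ 40 (mod 67). The two roots are 24 and 43.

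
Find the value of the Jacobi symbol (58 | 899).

Pull out 2: since 899 ≡ 3 (mod 8), (2/899) = -1.
Reciprocity: 29 ≡ 1 and 899 ≡ 3 (mod 4), so (29/899) = +(899/29).
Reduce top mod 29: now compute (0/29).
Top reduces to 0: gcd > 1, so the symbol is 0.

0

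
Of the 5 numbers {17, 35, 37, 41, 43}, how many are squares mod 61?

(17/61) = -1 → non-residue.
(35/61) = -1 → non-residue.
(37/61) = -1 → non-residue.
(41/61) = +1 → QR.
(43/61) = -1 → non-residue.
Total quadratic residues among the 5: 1.

1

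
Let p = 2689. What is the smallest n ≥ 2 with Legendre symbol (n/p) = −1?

13

(2/2689) = +1, so 2 is a residue.
(3/2689) = +1, so 3 is a residue.
(4/2689) = +1, so 4 is a residue.
(5/2689) = +1, so 5 is a residue.
(6/2689) = +1, so 6 is a residue.
(7/2689) = +1, so 7 is a residue.
(8/2689) = +1, so 8 is a residue.
(9/2689) = +1, so 9 is a residue.
(10/2689) = +1, so 10 is a residue.
(11/2689) = +1, so 11 is a residue.
(12/2689) = +1, so 12 is a residue.
(13/2689) = −1, so 13 is the smallest positive non-residue mod 2689.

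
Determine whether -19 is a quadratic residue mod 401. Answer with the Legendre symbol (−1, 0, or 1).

-1

Euler's criterion: (-19/401) ≡ 382^200 (mod 401).
382^2 ≡ 361 (mod 401)
382^4 ≡ 397 (mod 401)
382^8 ≡ 16 (mod 401)
382^16 ≡ 256 (mod 401)
382^32 ≡ 173 (mod 401)
382^64 ≡ 255 (mod 401)
382^128 ≡ 63 (mod 401)
382^200 = 382^(128+64+8) ≡ 400 (mod 401).
Result is 400 ≡ −1, so (-19/401) = −1.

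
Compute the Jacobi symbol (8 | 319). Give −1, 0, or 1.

Pull out 2^3: since 319 ≡ 7 (mod 8), (2/319) = +1, so (2/319)^3 = +1.
Reached (1/319) = 1. Collecting the sign flips along the way, the symbol is +1.

1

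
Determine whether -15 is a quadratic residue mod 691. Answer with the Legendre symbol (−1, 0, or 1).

First reduce: -15 ≡ 676 (mod 691).
Pull out 2^2: since 691 ≡ 3 (mod 8), (2/691) = -1, so (2/691)^2 = +1.
Reciprocity: 169 ≡ 1 and 691 ≡ 3 (mod 4), so (169/691) = +(691/169).
Reduce top mod 169: now compute (15/169).
Reciprocity: 15 ≡ 3 and 169 ≡ 1 (mod 4), so (15/169) = +(169/15).
Reduce top mod 15: now compute (4/15).
Pull out 2^2: since 15 ≡ 7 (mod 8), (2/15) = +1, so (2/15)^2 = +1.
Reached (1/15) = 1. Collecting the sign flips along the way, the symbol is +1.

1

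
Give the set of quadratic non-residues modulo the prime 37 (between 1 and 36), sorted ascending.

Square k = 1,…,18 (k and 37−k give the same square):
1²=1, 2²=4, 3²=9, 4²=16, 5²=25, 6²=36, 7²≡12, 8²≡27, 9²≡7, 10²≡26, 11²≡10, 12²≡33, 13²≡21, 14²≡11, 15²≡3, 16²≡34, 17²≡30, 18²≡28 (mod 37).
The residues are {1, 3, 4, 7, 9, 10, 11, 12, 16, 21, 25, 26, 27, 28, 30, 33, 34, 36}; the non-residues are the remaining 18 nonzero classes.

2,5,6,8,13,14,15,17,18,19,20,22,23,24,29,31,32,35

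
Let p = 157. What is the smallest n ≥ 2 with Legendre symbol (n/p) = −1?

2

(2/157) = −1, so 2 is the smallest positive non-residue mod 157.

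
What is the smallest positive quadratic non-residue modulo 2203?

(2/2203) = −1, so 2 is the smallest positive non-residue mod 2203.

2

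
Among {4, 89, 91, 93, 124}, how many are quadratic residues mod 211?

2

(4/211) = +1 → QR.
(89/211) = -1 → non-residue.
(91/211) = -1 → non-residue.
(93/211) = +1 → QR.
(124/211) = -1 → non-residue.
Total quadratic residues among the 5: 2.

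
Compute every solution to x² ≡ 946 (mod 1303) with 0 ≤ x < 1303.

Since 1303 ≡ 3 (mod 4), a square root of 946 is 946^((1303+1)/4) = 946^326 mod 1303.
Repeated squaring: 946^2≡1058, 946^4≡87, 946^8≡1054, 946^16≡760, 946^32≡371, 946^64≡826, 946^128≡807, 946^256≡1052 (mod 1303).
946^326 = 946^(256+64+4+2) ≡ 524 (mod 1303).
Check: 524² = 274576 ≡ 946 (mod 1303). The two roots are 524 and 779.

524, 779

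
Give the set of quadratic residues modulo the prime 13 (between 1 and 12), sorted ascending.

Square k = 1,…,6 (k and 13−k give the same square):
1²=1, 2²=4, 3²=9, 4²≡3, 5²≡12, 6²≡10 (mod 13).
So the quadratic residues mod 13 are {1, 3, 4, 9, 10, 12}.

1, 3, 4, 9, 10, 12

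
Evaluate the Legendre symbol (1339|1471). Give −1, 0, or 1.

1

Reciprocity: 1339 ≡ 3 and 1471 ≡ 3 (mod 4), so (1339/1471) = −(1471/1339).
Reduce top mod 1339: now compute (132/1339).
Pull out 2^2: since 1339 ≡ 3 (mod 8), (2/1339) = -1, so (2/1339)^2 = +1.
Reciprocity: 33 ≡ 1 and 1339 ≡ 3 (mod 4), so (33/1339) = +(1339/33).
Reduce top mod 33: now compute (19/33).
Reciprocity: 19 ≡ 3 and 33 ≡ 1 (mod 4), so (19/33) = +(33/19).
Reduce top mod 19: now compute (14/19).
Pull out 2: since 19 ≡ 3 (mod 8), (2/19) = -1.
Reciprocity: 7 ≡ 3 and 19 ≡ 3 (mod 4), so (7/19) = −(19/7).
Reduce top mod 7: now compute (5/7).
Reciprocity: 5 ≡ 1 and 7 ≡ 3 (mod 4), so (5/7) = +(7/5).
Reduce top mod 5: now compute (2/5).
Pull out 2: since 5 ≡ 5 (mod 8), (2/5) = -1.
Reached (1/5) = 1. Collecting the sign flips along the way, the symbol is +1.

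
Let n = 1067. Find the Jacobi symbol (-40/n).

-1

First reduce: -40 ≡ 1027 (mod 1067).
Reciprocity: 1027 ≡ 3 and 1067 ≡ 3 (mod 4), so (1027/1067) = −(1067/1027).
Reduce top mod 1027: now compute (40/1027).
Pull out 2^3: since 1027 ≡ 3 (mod 8), (2/1027) = -1, so (2/1027)^3 = -1.
Reciprocity: 5 ≡ 1 and 1027 ≡ 3 (mod 4), so (5/1027) = +(1027/5).
Reduce top mod 5: now compute (2/5).
Pull out 2: since 5 ≡ 5 (mod 8), (2/5) = -1.
Reached (1/5) = 1. Collecting the sign flips along the way, the symbol is -1.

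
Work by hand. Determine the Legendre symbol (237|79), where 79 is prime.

0

First reduce: 237 ≡ 0 (mod 79).
Top reduces to 0: gcd > 1, so the symbol is 0.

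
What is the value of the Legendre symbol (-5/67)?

1

Euler's criterion: (-5/67) ≡ 62^33 (mod 67).
62^2 ≡ 25 (mod 67)
62^4 ≡ 22 (mod 67)
62^8 ≡ 15 (mod 67)
62^16 ≡ 24 (mod 67)
62^32 ≡ 40 (mod 67)
62^33 = 62^(32+1) ≡ 1 (mod 67).
Result is 1, so (-5/67) = 1.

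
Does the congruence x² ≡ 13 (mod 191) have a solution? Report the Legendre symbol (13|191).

1

Reciprocity: 13 ≡ 1 and 191 ≡ 3 (mod 4), so (13/191) = +(191/13).
Reduce top mod 13: now compute (9/13).
Reciprocity: 9 ≡ 1 and 13 ≡ 1 (mod 4), so (9/13) = +(13/9).
Reduce top mod 9: now compute (4/9).
Pull out 2^2: since 9 ≡ 1 (mod 8), (2/9) = +1, so (2/9)^2 = +1.
Reached (1/9) = 1. Collecting the sign flips along the way, the symbol is +1.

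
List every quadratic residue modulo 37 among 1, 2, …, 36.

Square k = 1,…,18 (k and 37−k give the same square):
1²=1, 2²=4, 3²=9, 4²=16, 5²=25, 6²=36, 7²≡12, 8²≡27, 9²≡7, 10²≡26, 11²≡10, 12²≡33, 13²≡21, 14²≡11, 15²≡3, 16²≡34, 17²≡30, 18²≡28 (mod 37).
So the quadratic residues mod 37 are {1, 3, 4, 7, 9, 10, 11, 12, 16, 21, 25, 26, 27, 28, 30, 33, 34, 36}.

1 3 4 7 9 10 11 12 16 21 25 26 27 28 30 33 34 36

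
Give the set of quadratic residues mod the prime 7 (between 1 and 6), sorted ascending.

1, 2, 4

Square k = 1,…,3 (k and 7−k give the same square):
1²=1, 2²=4, 3²≡2 (mod 7).
So the quadratic residues mod 7 are {1, 2, 4}.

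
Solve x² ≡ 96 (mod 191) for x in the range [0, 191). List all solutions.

Since 191 ≡ 3 (mod 4), a square root of 96 is 96^((191+1)/4) = 96^48 mod 191.
Repeated squaring: 96^2≡48, 96^4≡12, 96^8≡144, 96^16≡108, 96^32≡13 (mod 191).
96^48 = 96^(32+16) ≡ 67 (mod 191).
Check: 67² = 4489 ≡ 96 (mod 191). The two roots are 67 and 124.

67, 124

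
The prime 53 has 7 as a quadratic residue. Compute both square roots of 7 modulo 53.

53 ≡ 1 (mod 4), so we find a root by search.
Trying successive values, 22² = 484 ≡ 7 (mod 53). The other root is 53 − 22 = 31.

22, 31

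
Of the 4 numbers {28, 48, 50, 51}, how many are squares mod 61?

1

(28/61) = -1 → non-residue.
(48/61) = +1 → QR.
(50/61) = -1 → non-residue.
(51/61) = -1 → non-residue.
Total quadratic residues among the 4: 1.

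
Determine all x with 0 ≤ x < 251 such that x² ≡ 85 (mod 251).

Since 251 ≡ 3 (mod 4), a square root of 85 is 85^((251+1)/4) = 85^63 mod 251.
Repeated squaring: 85^2≡197, 85^4≡155, 85^8≡180, 85^16≡21, 85^32≡190 (mod 251).
85^63 = 85^(32+16+8+4+2+1) ≡ 218 (mod 251).
Check: 218² = 47524 ≡ 85 (mod 251). The two roots are 33 and 218.

33, 218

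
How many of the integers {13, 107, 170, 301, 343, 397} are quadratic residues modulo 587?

(13/587) = -1 → non-residue.
(107/587) = -1 → non-residue.
(170/587) = +1 → QR.
(301/587) = +1 → QR.
(343/587) = +1 → QR.
(397/587) = +1 → QR.
Total quadratic residues among the 6: 4.

4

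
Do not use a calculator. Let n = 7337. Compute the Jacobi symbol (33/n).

Reciprocity: 33 ≡ 1 and 7337 ≡ 1 (mod 4), so (33/7337) = +(7337/33).
Reduce top mod 33: now compute (11/33).
Reciprocity: 11 ≡ 3 and 33 ≡ 1 (mod 4), so (11/33) = +(33/11).
Reduce top mod 11: now compute (0/11).
Top reduces to 0: gcd > 1, so the symbol is 0.

0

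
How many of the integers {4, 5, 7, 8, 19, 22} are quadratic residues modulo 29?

4

(4/29) = +1 → QR.
(5/29) = +1 → QR.
(7/29) = +1 → QR.
(8/29) = -1 → non-residue.
(19/29) = -1 → non-residue.
(22/29) = +1 → QR.
Total quadratic residues among the 6: 4.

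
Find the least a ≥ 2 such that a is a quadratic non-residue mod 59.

2

(2/59) = −1, so 2 is the smallest positive non-residue mod 59.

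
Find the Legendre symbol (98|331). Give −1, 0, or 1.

Pull out 2: since 331 ≡ 3 (mod 8), (2/331) = -1.
Reciprocity: 49 ≡ 1 and 331 ≡ 3 (mod 4), so (49/331) = +(331/49).
Reduce top mod 49: now compute (37/49).
Reciprocity: 37 ≡ 1 and 49 ≡ 1 (mod 4), so (37/49) = +(49/37).
Reduce top mod 37: now compute (12/37).
Pull out 2^2: since 37 ≡ 5 (mod 8), (2/37) = -1, so (2/37)^2 = +1.
Reciprocity: 3 ≡ 3 and 37 ≡ 1 (mod 4), so (3/37) = +(37/3).
Reduce top mod 3: now compute (1/3).
Reached (1/3) = 1. Collecting the sign flips along the way, the symbol is -1.

-1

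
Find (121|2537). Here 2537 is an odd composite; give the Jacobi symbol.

Reciprocity: 121 ≡ 1 and 2537 ≡ 1 (mod 4), so (121/2537) = +(2537/121).
Reduce top mod 121: now compute (117/121).
Reciprocity: 117 ≡ 1 and 121 ≡ 1 (mod 4), so (117/121) = +(121/117).
Reduce top mod 117: now compute (4/117).
Pull out 2^2: since 117 ≡ 5 (mod 8), (2/117) = -1, so (2/117)^2 = +1.
Reached (1/117) = 1. Collecting the sign flips along the way, the symbol is +1.

1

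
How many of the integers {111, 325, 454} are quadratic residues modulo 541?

0

(111/541) = -1 → non-residue.
(325/541) = -1 → non-residue.
(454/541) = -1 → non-residue.
Total quadratic residues among the 3: 0.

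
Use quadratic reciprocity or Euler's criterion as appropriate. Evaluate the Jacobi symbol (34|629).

0

Pull out 2: since 629 ≡ 5 (mod 8), (2/629) = -1.
Reciprocity: 17 ≡ 1 and 629 ≡ 1 (mod 4), so (17/629) = +(629/17).
Reduce top mod 17: now compute (0/17).
Top reduces to 0: gcd > 1, so the symbol is 0.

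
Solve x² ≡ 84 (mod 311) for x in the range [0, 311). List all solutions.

Since 311 ≡ 3 (mod 4), a square root of 84 is 84^((311+1)/4) = 84^78 mod 311.
Repeated squaring: 84^2≡214, 84^4≡79, 84^8≡21, 84^16≡130, 84^32≡106, 84^64≡40 (mod 311).
84^78 = 84^(64+8+4+2) ≡ 158 (mod 311).
Check: 158² = 24964 ≡ 84 (mod 311). The two roots are 153 and 158.

153, 158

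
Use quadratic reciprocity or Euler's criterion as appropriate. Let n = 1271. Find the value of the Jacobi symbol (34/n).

1

Pull out 2: since 1271 ≡ 7 (mod 8), (2/1271) = +1.
Reciprocity: 17 ≡ 1 and 1271 ≡ 3 (mod 4), so (17/1271) = +(1271/17).
Reduce top mod 17: now compute (13/17).
Reciprocity: 13 ≡ 1 and 17 ≡ 1 (mod 4), so (13/17) = +(17/13).
Reduce top mod 13: now compute (4/13).
Pull out 2^2: since 13 ≡ 5 (mod 8), (2/13) = -1, so (2/13)^2 = +1.
Reached (1/13) = 1. Collecting the sign flips along the way, the symbol is +1.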